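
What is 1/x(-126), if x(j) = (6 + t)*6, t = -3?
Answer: 1/18 ≈ 0.055556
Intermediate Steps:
x(j) = 18 (x(j) = (6 - 3)*6 = 3*6 = 18)
1/x(-126) = 1/18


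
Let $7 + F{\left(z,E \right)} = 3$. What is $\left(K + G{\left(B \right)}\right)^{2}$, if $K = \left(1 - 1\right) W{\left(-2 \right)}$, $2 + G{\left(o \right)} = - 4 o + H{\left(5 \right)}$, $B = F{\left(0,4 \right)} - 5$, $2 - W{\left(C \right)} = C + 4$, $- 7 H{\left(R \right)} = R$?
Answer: $\frac{54289}{49} \approx 1107.9$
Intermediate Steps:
$H{\left(R \right)} = - \frac{R}{7}$
$F{\left(z,E \right)} = -4$ ($F{\left(z,E \right)} = -7 + 3 = -4$)
$W{\left(C \right)} = -2 - C$ ($W{\left(C \right)} = 2 - \left(C + 4\right) = 2 - \left(4 + C\right) = -2 - C$)
$B = -9$ ($B = -4 - 5 = -9$)
$G{\left(o \right)} = - \frac{19}{7} - 4 o$ ($G{\left(o \right)} = -2 - \left(\frac{5}{7} + 4 o\right) = - \frac{19}{7} - 4 o$)
$K = 0$ ($K = \left(1 - 1\right) \left(-2 - -2\right) = \left(1 - 1\right) \left(-2 + 2\right) = 0 \cdot 0 = 0$)
$\left(K + G{\left(B \right)}\right)^{2} = \left(0 - - \frac{233}{7}\right)^{2} = \left(0 + \left(- \frac{19}{7} + 36\right)\right)^{2} = \left(0 + \frac{233}{7}\right)^{2} = \left(\frac{233}{7}\right)^{2} = \frac{54289}{49}$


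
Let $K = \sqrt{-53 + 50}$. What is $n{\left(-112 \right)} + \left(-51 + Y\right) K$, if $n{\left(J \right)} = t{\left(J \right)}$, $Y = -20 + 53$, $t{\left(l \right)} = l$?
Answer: $-112 - 18 i \sqrt{3} \approx -112.0 - 31.177 i$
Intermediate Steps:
$Y = 33$
$K = i \sqrt{3}$ ($K = \sqrt{-3} = i \sqrt{3} \approx 1.732 i$)
$n{\left(J \right)} = J$
$n{\left(-112 \right)} + \left(-51 + Y\right) K = -112 + \left(-51 + 33\right) i \sqrt{3} = -112 - 18 i \sqrt{3}$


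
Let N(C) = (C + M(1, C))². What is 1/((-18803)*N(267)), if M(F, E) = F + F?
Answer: -1/1360603883 ≈ -7.3497e-10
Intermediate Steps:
M(F, E) = 2*F
N(C) = (2 + C)² (N(C) = (C + 2*1)² = (C + 2)² = (2 + C)²)
1/((-18803)*N(267)) = 1/((-18803)*((2 + 267)²)) = -1/(18803*(269²)) = -1/18803/72361 = -1/18803*1/72361 = -1/1360603883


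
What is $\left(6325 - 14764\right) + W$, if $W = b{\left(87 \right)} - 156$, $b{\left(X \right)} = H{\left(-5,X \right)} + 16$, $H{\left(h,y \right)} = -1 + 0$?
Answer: $-8580$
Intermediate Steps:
$H{\left(h,y \right)} = -1$
$b{\left(X \right)} = 15$ ($b{\left(X \right)} = -1 + 16 = 15$)
$W = -141$ ($W = 15 - 156 = -141$)
$\left(6325 - 14764\right) + W = \left(6325 - 14764\right) - 141 = -8439 - 141 = -8580$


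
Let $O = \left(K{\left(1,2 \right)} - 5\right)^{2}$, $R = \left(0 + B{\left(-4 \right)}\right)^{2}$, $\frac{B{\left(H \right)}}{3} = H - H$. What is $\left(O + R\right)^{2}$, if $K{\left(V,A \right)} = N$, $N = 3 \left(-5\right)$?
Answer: $160000$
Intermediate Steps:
$B{\left(H \right)} = 0$ ($B{\left(H \right)} = 3 \left(H - H\right) = 3 \cdot 0 = 0$)
$N = -15$
$K{\left(V,A \right)} = -15$
$R = 0$ ($R = \left(0 + 0\right)^{2} = 0^{2} = 0$)
$O = 400$ ($O = \left(-15 - 5\right)^{2} = \left(-20\right)^{2} = 400$)
$\left(O + R\right)^{2} = \left(400 + 0\right)^{2} = 400^{2} = 160000$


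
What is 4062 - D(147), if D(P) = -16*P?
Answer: 6414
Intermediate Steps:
4062 - D(147) = 4062 - (-16)*147 = 4062 - 1*(-2352) = 4062 + 2352 = 6414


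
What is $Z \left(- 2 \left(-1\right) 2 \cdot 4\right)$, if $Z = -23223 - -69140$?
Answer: $734672$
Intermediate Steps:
$Z = 45917$ ($Z = -23223 + 69140 = 45917$)
$Z \left(- 2 \left(-1\right) 2 \cdot 4\right) = 45917 \left(- 2 \left(-1\right) 2 \cdot 4\right) = 45917 \left(- 2 \left(\left(-2\right) 4\right)\right) = 45917 \left(\left(-2\right) \left(-8\right)\right) = 45917 \cdot 16 = 734672$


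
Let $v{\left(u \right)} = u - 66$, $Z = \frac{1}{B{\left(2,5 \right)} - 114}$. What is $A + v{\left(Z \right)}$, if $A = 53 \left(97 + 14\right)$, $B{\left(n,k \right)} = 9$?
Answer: $\frac{610784}{105} \approx 5817.0$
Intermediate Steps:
$Z = - \frac{1}{105}$ ($Z = \frac{1}{9 - 114} = \frac{1}{-105} = - \frac{1}{105} \approx -0.0095238$)
$v{\left(u \right)} = -66 + u$ ($v{\left(u \right)} = u - 66 = -66 + u$)
$A = 5883$ ($A = 53 \cdot 111 = 5883$)
$A + v{\left(Z \right)} = 5883 - \frac{6931}{105} = \frac{610784}{105}$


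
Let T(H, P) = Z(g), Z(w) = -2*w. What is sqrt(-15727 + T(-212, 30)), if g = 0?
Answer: I*sqrt(15727) ≈ 125.41*I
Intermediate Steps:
T(H, P) = 0 (T(H, P) = -2*0 = 0)
sqrt(-15727 + T(-212, 30)) = sqrt(-15727 + 0) = sqrt(-15727) = I*sqrt(15727)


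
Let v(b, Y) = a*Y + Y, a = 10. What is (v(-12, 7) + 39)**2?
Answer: 13456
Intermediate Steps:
v(b, Y) = 11*Y (v(b, Y) = 10*Y + Y = 11*Y)
(v(-12, 7) + 39)**2 = (11*7 + 39)**2 = (77 + 39)**2 = 116**2 = 13456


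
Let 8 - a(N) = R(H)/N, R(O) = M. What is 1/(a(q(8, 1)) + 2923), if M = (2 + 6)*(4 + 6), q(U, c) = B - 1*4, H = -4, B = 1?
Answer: 3/8873 ≈ 0.00033810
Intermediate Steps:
q(U, c) = -3 (q(U, c) = 1 - 1*4 = 1 - 4 = -3)
M = 80 (M = 8*10 = 80)
R(O) = 80
a(N) = 8 - 80/N
1/(a(q(8, 1)) + 2923) = 1/((8 - 80/(-3)) + 2923) = 1/((8 - 80*(-1/3)) + 2923) = 1/((8 + 80/3) + 2923) = 1/(104/3 + 2923) = 1/(8873/3) = 3/8873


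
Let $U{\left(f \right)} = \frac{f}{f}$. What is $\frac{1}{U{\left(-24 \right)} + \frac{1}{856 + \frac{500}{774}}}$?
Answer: $\frac{331522}{331909} \approx 0.99883$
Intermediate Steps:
$U{\left(f \right)} = 1$
$\frac{1}{U{\left(-24 \right)} + \frac{1}{856 + \frac{500}{774}}} = \frac{1}{1 + \frac{1}{856 + \frac{500}{774}}} = \frac{1}{1 + \frac{1}{856 + 500 \cdot \frac{1}{774}}} = \frac{1}{1 + \frac{1}{856 + \frac{250}{387}}} = \frac{1}{1 + \frac{1}{\frac{331522}{387}}} = \frac{1}{1 + \frac{387}{331522}} = \frac{1}{\frac{331909}{331522}} = \frac{331522}{331909}$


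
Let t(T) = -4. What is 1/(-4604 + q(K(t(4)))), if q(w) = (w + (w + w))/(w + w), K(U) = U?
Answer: -2/9205 ≈ -0.00021727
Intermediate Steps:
q(w) = 3/2 (q(w) = (w + 2*w)/((2*w)) = (3*w)*(1/(2*w)) = 3/2)
1/(-4604 + q(K(t(4)))) = 1/(-4604 + 3/2) = 1/(-9205/2) = -2/9205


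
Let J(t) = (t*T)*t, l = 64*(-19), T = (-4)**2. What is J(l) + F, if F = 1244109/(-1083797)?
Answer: 25641005745203/1083797 ≈ 2.3658e+7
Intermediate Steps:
T = 16
l = -1216
F = -1244109/1083797 (F = 1244109*(-1/1083797) = -1244109/1083797 ≈ -1.1479)
J(t) = 16*t**2 (J(t) = (t*16)*t = (16*t)*t = 16*t**2)
J(l) + F = 16*(-1216)**2 - 1244109/1083797 = 16*1478656 - 1244109/1083797 = 23658496 - 1244109/1083797 = 25641005745203/1083797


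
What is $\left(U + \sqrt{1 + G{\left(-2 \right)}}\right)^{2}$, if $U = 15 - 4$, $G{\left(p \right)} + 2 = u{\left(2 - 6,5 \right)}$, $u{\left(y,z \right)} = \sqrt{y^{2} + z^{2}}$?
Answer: $\left(11 + \sqrt{-1 + \sqrt{41}}\right)^{2} \approx 177.54$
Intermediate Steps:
$G{\left(p \right)} = -2 + \sqrt{41}$ ($G{\left(p \right)} = -2 + \sqrt{\left(2 - 6\right)^{2} + 5^{2}} = -2 + \sqrt{\left(2 - 6\right)^{2} + 25} = -2 + \sqrt{\left(-4\right)^{2} + 25} = -2 + \sqrt{16 + 25} = -2 + \sqrt{41}$)
$U = 11$
$\left(U + \sqrt{1 + G{\left(-2 \right)}}\right)^{2} = \left(11 + \sqrt{1 - \left(2 - \sqrt{41}\right)}\right)^{2} = \left(11 + \sqrt{-1 + \sqrt{41}}\right)^{2}$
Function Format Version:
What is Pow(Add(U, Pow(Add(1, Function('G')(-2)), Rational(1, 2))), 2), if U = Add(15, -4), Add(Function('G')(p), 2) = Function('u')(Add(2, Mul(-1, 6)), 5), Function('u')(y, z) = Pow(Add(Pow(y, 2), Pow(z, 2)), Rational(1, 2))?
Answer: Pow(Add(11, Pow(Add(-1, Pow(41, Rational(1, 2))), Rational(1, 2))), 2) ≈ 177.54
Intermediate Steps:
Function('G')(p) = Add(-2, Pow(41, Rational(1, 2))) (Function('G')(p) = Add(-2, Pow(Add(Pow(Add(2, Mul(-1, 6)), 2), Pow(5, 2)), Rational(1, 2))) = Add(-2, Pow(Add(Pow(Add(2, -6), 2), 25), Rational(1, 2))) = Add(-2, Pow(Add(Pow(-4, 2), 25), Rational(1, 2))) = Add(-2, Pow(Add(16, 25), Rational(1, 2))) = Add(-2, Pow(41, Rational(1, 2))))
U = 11
Pow(Add(U, Pow(Add(1, Function('G')(-2)), Rational(1, 2))), 2) = Pow(Add(11, Pow(Add(1, Add(-2, Pow(41, Rational(1, 2)))), Rational(1, 2))), 2) = Pow(Add(11, Pow(Add(-1, Pow(41, Rational(1, 2))), Rational(1, 2))), 2)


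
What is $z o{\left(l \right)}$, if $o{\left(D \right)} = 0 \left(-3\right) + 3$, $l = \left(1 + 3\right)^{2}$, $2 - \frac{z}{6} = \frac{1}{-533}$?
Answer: $\frac{19206}{533} \approx 36.034$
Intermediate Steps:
$z = \frac{6402}{533}$ ($z = 12 - \frac{6}{-533} = 12 - - \frac{6}{533} = 12 + \frac{6}{533} = \frac{6402}{533} \approx 12.011$)
$l = 16$ ($l = 4^{2} = 16$)
$o{\left(D \right)} = 3$ ($o{\left(D \right)} = 0 + 3 = 3$)
$z o{\left(l \right)} = \frac{6402}{533} \cdot 3 = \frac{19206}{533}$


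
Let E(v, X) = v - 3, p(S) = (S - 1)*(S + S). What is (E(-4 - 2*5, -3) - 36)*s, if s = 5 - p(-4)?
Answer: 1855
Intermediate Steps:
p(S) = 2*S*(-1 + S) (p(S) = (-1 + S)*(2*S) = 2*S*(-1 + S))
E(v, X) = -3 + v
s = -35 (s = 5 - 2*(-4)*(-1 - 4) = 5 - 2*(-4)*(-5) = 5 - 1*40 = 5 - 40 = -35)
(E(-4 - 2*5, -3) - 36)*s = ((-3 + (-4 - 2*5)) - 36)*(-35) = ((-3 + (-4 - 10)) - 36)*(-35) = ((-3 - 14) - 36)*(-35) = (-17 - 36)*(-35) = -53*(-35) = 1855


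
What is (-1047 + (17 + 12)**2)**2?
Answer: 42436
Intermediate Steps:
(-1047 + (17 + 12)**2)**2 = (-1047 + 29**2)**2 = (-1047 + 841)**2 = (-206)**2 = 42436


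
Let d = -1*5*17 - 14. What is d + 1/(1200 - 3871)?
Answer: -264430/2671 ≈ -99.000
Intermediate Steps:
d = -99 (d = -5*17 - 14 = -85 - 14 = -99)
d + 1/(1200 - 3871) = -99 + 1/(1200 - 3871) = -99 + 1/(-2671) = -99 - 1/2671 = -264430/2671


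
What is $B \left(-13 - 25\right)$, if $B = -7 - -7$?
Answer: $0$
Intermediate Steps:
$B = 0$ ($B = -7 + 7 = 0$)
$B \left(-13 - 25\right) = 0 \left(-13 - 25\right) = 0 \left(-38\right) = 0$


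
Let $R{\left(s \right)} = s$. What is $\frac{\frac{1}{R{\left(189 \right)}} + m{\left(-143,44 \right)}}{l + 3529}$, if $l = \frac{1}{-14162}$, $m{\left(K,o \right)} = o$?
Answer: $\frac{117785354}{9445784733} \approx 0.01247$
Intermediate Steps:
$l = - \frac{1}{14162} \approx -7.0611 \cdot 10^{-5}$
$\frac{\frac{1}{R{\left(189 \right)}} + m{\left(-143,44 \right)}}{l + 3529} = \frac{\frac{1}{189} + 44}{- \frac{1}{14162} + 3529} = \frac{\frac{1}{189} + 44}{\frac{49977697}{14162}} = \frac{8317}{189} \cdot \frac{14162}{49977697} = \frac{117785354}{9445784733}$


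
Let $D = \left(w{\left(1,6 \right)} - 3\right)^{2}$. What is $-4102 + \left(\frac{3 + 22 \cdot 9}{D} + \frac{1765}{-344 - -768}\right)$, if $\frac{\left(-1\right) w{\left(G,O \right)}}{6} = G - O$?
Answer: $- \frac{422179961}{103032} \approx -4097.6$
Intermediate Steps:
$w{\left(G,O \right)} = - 6 G + 6 O$ ($w{\left(G,O \right)} = - 6 \left(G - O\right) = - 6 G + 6 O$)
$D = 729$ ($D = \left(\left(\left(-6\right) 1 + 6 \cdot 6\right) - 3\right)^{2} = \left(\left(-6 + 36\right) - 3\right)^{2} = \left(30 - 3\right)^{2} = 27^{2} = 729$)
$-4102 + \left(\frac{3 + 22 \cdot 9}{D} + \frac{1765}{-344 - -768}\right) = -4102 + \left(\frac{3 + 22 \cdot 9}{729} + \frac{1765}{-344 - -768}\right) = -4102 + \left(\left(3 + 198\right) \frac{1}{729} + \frac{1765}{-344 + 768}\right) = -4102 + \left(201 \cdot \frac{1}{729} + \frac{1765}{424}\right) = -4102 + \left(\frac{67}{243} + 1765 \cdot \frac{1}{424}\right) = -4102 + \left(\frac{67}{243} + \frac{1765}{424}\right) = -4102 + \frac{457303}{103032} = - \frac{422179961}{103032}$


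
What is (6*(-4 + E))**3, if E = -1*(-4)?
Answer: 0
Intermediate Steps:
E = 4
(6*(-4 + E))**3 = (6*(-4 + 4))**3 = (6*0)**3 = 0**3 = 0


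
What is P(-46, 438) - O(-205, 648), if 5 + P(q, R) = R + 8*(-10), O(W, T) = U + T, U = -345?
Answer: 50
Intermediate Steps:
O(W, T) = -345 + T
P(q, R) = -85 + R (P(q, R) = -5 + (R + 8*(-10)) = -5 + (R - 80) = -5 + (-80 + R) = -85 + R)
P(-46, 438) - O(-205, 648) = (-85 + 438) - (-345 + 648) = 353 - 1*303 = 353 - 303 = 50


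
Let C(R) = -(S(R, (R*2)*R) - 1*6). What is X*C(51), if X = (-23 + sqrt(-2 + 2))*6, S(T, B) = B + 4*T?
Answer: 745200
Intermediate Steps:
C(R) = 6 - 4*R - 2*R**2 (C(R) = -(((R*2)*R + 4*R) - 1*6) = -(((2*R)*R + 4*R) - 6) = -((2*R**2 + 4*R) - 6) = -(-6 + 2*R**2 + 4*R) = 6 - 4*R - 2*R**2)
X = -138 (X = (-23 + sqrt(0))*6 = (-23 + 0)*6 = -23*6 = -138)
X*C(51) = -138*(6 - 4*51 - 2*51**2) = -138*(6 - 204 - 2*2601) = -138*(6 - 204 - 5202) = -138*(-5400) = 745200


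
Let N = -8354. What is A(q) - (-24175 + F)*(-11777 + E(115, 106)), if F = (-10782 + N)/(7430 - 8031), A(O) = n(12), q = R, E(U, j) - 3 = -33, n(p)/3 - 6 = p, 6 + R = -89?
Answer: -171319998019/601 ≈ -2.8506e+8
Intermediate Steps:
R = -95 (R = -6 - 89 = -95)
n(p) = 18 + 3*p
E(U, j) = -30 (E(U, j) = 3 - 33 = -30)
q = -95
A(O) = 54 (A(O) = 18 + 3*12 = 18 + 36 = 54)
F = 19136/601 (F = (-10782 - 8354)/(7430 - 8031) = -19136/(-601) = -19136*(-1/601) = 19136/601 ≈ 31.840)
A(q) - (-24175 + F)*(-11777 + E(115, 106)) = 54 - (-24175 + 19136/601)*(-11777 - 30) = 54 - (-14510039)*(-11807)/601 = 54 - 1*171320030473/601 = 54 - 171320030473/601 = -171319998019/601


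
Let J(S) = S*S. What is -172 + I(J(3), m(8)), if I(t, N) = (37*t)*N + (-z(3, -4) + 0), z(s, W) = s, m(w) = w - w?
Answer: -175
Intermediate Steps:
m(w) = 0
J(S) = S**2
I(t, N) = -3 + 37*N*t (I(t, N) = (37*t)*N + (-1*3 + 0) = 37*N*t + (-3 + 0) = 37*N*t - 3 = -3 + 37*N*t)
-172 + I(J(3), m(8)) = -172 + (-3 + 37*0*3**2) = -172 + (-3 + 37*0*9) = -172 + (-3 + 0) = -172 - 3 = -175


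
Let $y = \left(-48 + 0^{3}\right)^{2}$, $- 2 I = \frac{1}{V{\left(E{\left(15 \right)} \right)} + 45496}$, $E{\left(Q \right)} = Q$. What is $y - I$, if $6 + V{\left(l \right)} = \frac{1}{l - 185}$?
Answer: $\frac{17817520981}{7733299} \approx 2304.0$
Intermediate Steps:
$V{\left(l \right)} = -6 + \frac{1}{-185 + l}$ ($V{\left(l \right)} = -6 + \frac{1}{l - 185} = -6 + \frac{1}{-185 + l}$)
$I = - \frac{85}{7733299}$ ($I = - \frac{1}{2 \left(\frac{1111 - 90}{-185 + 15} + 45496\right)} = - \frac{1}{2 \left(\frac{1111 - 90}{-170} + 45496\right)} = - \frac{1}{2 \left(\left(- \frac{1}{170}\right) 1021 + 45496\right)} = - \frac{1}{2 \left(- \frac{1021}{170} + 45496\right)} = - \frac{1}{2 \cdot \frac{7733299}{170}} = \left(- \frac{1}{2}\right) \frac{170}{7733299} = - \frac{85}{7733299} \approx -1.0991 \cdot 10^{-5}$)
$y = 2304$ ($y = \left(-48 + 0\right)^{2} = \left(-48\right)^{2} = 2304$)
$y - I = 2304 - - \frac{85}{7733299} = 2304 + \frac{85}{7733299} = \frac{17817520981}{7733299}$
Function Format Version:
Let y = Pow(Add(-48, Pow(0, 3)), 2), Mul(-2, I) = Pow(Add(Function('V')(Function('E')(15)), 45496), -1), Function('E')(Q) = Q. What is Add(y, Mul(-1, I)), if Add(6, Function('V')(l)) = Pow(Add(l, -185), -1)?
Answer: Rational(17817520981, 7733299) ≈ 2304.0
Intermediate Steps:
Function('V')(l) = Add(-6, Pow(Add(-185, l), -1)) (Function('V')(l) = Add(-6, Pow(Add(l, -185), -1)) = Add(-6, Pow(Add(-185, l), -1)))
I = Rational(-85, 7733299) (I = Mul(Rational(-1, 2), Pow(Add(Mul(Pow(Add(-185, 15), -1), Add(1111, Mul(-6, 15))), 45496), -1)) = Mul(Rational(-1, 2), Pow(Add(Mul(Pow(-170, -1), Add(1111, -90)), 45496), -1)) = Mul(Rational(-1, 2), Pow(Add(Mul(Rational(-1, 170), 1021), 45496), -1)) = Mul(Rational(-1, 2), Pow(Add(Rational(-1021, 170), 45496), -1)) = Mul(Rational(-1, 2), Pow(Rational(7733299, 170), -1)) = Mul(Rational(-1, 2), Rational(170, 7733299)) = Rational(-85, 7733299) ≈ -1.0991e-5)
y = 2304 (y = Pow(Add(-48, 0), 2) = Pow(-48, 2) = 2304)
Add(y, Mul(-1, I)) = Add(2304, Mul(-1, Rational(-85, 7733299))) = Add(2304, Rational(85, 7733299)) = Rational(17817520981, 7733299)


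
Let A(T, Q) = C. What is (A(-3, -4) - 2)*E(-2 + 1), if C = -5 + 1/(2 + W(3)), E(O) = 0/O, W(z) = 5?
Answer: 0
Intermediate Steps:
E(O) = 0
C = -34/7 (C = -5 + 1/(2 + 5) = -5 + 1/7 = -5 + ⅐ = -34/7 ≈ -4.8571)
A(T, Q) = -34/7
(A(-3, -4) - 2)*E(-2 + 1) = (-34/7 - 2)*0 = -48/7*0 = 0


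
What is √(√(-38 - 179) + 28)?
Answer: √(28 + I*√217) ≈ 5.4607 + 1.3488*I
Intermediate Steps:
√(√(-38 - 179) + 28) = √(√(-217) + 28) = √(I*√217 + 28) = √(28 + I*√217)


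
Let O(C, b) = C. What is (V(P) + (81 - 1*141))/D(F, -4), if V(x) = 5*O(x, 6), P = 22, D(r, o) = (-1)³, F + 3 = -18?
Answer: -50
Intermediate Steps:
F = -21 (F = -3 - 18 = -21)
D(r, o) = -1
V(x) = 5*x
(V(P) + (81 - 1*141))/D(F, -4) = (5*22 + (81 - 1*141))/(-1) = (110 + (81 - 141))*(-1) = (110 - 60)*(-1) = 50*(-1) = -50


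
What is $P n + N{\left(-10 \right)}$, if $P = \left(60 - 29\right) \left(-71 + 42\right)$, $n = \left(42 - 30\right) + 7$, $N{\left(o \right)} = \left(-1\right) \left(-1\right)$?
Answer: $-17080$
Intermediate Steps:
$N{\left(o \right)} = 1$
$n = 19$ ($n = 12 + 7 = 19$)
$P = -899$ ($P = 31 \left(-29\right) = -899$)
$P n + N{\left(-10 \right)} = \left(-899\right) 19 + 1 = -17081 + 1 = -17080$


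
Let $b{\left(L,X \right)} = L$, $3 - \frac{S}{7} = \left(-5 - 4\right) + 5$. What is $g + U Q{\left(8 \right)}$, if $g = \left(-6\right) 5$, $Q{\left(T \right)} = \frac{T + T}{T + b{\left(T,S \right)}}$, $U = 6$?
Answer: $-24$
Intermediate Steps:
$S = 49$ ($S = 21 - 7 \left(\left(-5 - 4\right) + 5\right) = 21 - 7 \left(-9 + 5\right) = 21 - -28 = 21 + 28 = 49$)
$Q{\left(T \right)} = 1$ ($Q{\left(T \right)} = \frac{T + T}{T + T} = \frac{2 T}{2 T} = 2 T \frac{1}{2 T} = 1$)
$g = -30$
$g + U Q{\left(8 \right)} = -30 + 6 \cdot 1 = -30 + 6 = -24$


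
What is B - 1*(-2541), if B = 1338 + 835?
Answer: 4714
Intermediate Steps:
B = 2173
B - 1*(-2541) = 2173 - 1*(-2541) = 2173 + 2541 = 4714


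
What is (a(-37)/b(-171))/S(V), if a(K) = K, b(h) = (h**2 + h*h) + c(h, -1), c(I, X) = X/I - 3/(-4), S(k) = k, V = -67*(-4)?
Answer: -6327/2680147735 ≈ -2.3607e-6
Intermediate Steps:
V = 268
c(I, X) = 3/4 + X/I (c(I, X) = X/I - 3*(-1/4) = X/I + 3/4 = 3/4 + X/I)
b(h) = 3/4 - 1/h + 2*h**2 (b(h) = (h**2 + h*h) + (3/4 - 1/h) = (h**2 + h**2) + (3/4 - 1/h) = 2*h**2 + (3/4 - 1/h) = 3/4 - 1/h + 2*h**2)
(a(-37)/b(-171))/S(V) = -37/(3/4 - 1/(-171) + 2*(-171)**2)/268 = -37/(3/4 - 1*(-1/171) + 2*29241)*(1/268) = -37/(3/4 + 1/171 + 58482)*(1/268) = -37/40002205/684*(1/268) = -37*684/40002205*(1/268) = -25308/40002205*1/268 = -6327/2680147735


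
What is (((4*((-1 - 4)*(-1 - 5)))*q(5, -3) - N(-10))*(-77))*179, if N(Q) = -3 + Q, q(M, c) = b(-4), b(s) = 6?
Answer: -10102939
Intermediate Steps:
q(M, c) = 6
(((4*((-1 - 4)*(-1 - 5)))*q(5, -3) - N(-10))*(-77))*179 = (((4*((-1 - 4)*(-1 - 5)))*6 - (-3 - 10))*(-77))*179 = (((4*(-5*(-6)))*6 - 1*(-13))*(-77))*179 = (((4*30)*6 + 13)*(-77))*179 = ((120*6 + 13)*(-77))*179 = ((720 + 13)*(-77))*179 = (733*(-77))*179 = -56441*179 = -10102939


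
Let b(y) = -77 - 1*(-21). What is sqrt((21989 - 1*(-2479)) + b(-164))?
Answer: 2*sqrt(6103) ≈ 156.24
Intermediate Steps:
b(y) = -56 (b(y) = -77 + 21 = -56)
sqrt((21989 - 1*(-2479)) + b(-164)) = sqrt((21989 - 1*(-2479)) - 56) = sqrt((21989 + 2479) - 56) = sqrt(24468 - 56) = sqrt(24412) = 2*sqrt(6103)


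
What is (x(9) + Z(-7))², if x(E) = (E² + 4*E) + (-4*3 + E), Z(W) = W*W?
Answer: 26569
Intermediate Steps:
Z(W) = W²
x(E) = -12 + E² + 5*E (x(E) = (E² + 4*E) + (-12 + E) = -12 + E² + 5*E)
(x(9) + Z(-7))² = ((-12 + 9² + 5*9) + (-7)²)² = ((-12 + 81 + 45) + 49)² = (114 + 49)² = 163² = 26569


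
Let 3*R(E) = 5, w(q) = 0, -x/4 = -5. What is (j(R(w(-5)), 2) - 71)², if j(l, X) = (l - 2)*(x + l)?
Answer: 495616/81 ≈ 6118.7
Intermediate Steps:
x = 20 (x = -4*(-5) = 20)
R(E) = 5/3 (R(E) = (⅓)*5 = 5/3)
j(l, X) = (-2 + l)*(20 + l) (j(l, X) = (l - 2)*(20 + l) = (-2 + l)*(20 + l))
(j(R(w(-5)), 2) - 71)² = ((-40 + (5/3)² + 18*(5/3)) - 71)² = ((-40 + 25/9 + 30) - 71)² = (-65/9 - 71)² = (-704/9)² = 495616/81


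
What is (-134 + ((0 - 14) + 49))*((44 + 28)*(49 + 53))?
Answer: -727056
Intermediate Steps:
(-134 + ((0 - 14) + 49))*((44 + 28)*(49 + 53)) = (-134 + (-14 + 49))*(72*102) = (-134 + 35)*7344 = -99*7344 = -727056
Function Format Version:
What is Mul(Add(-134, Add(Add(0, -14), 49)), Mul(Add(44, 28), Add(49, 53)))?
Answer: -727056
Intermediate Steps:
Mul(Add(-134, Add(Add(0, -14), 49)), Mul(Add(44, 28), Add(49, 53))) = Mul(Add(-134, Add(-14, 49)), Mul(72, 102)) = Mul(Add(-134, 35), 7344) = Mul(-99, 7344) = -727056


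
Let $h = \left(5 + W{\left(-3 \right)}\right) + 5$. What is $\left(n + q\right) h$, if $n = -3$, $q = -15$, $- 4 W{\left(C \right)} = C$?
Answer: $- \frac{387}{2} \approx -193.5$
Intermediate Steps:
$W{\left(C \right)} = - \frac{C}{4}$
$h = \frac{43}{4}$ ($h = \left(5 - - \frac{3}{4}\right) + 5 = \left(5 + \frac{3}{4}\right) + 5 = \frac{23}{4} + 5 = \frac{43}{4} \approx 10.75$)
$\left(n + q\right) h = \left(-3 - 15\right) \frac{43}{4} = \left(-18\right) \frac{43}{4} = - \frac{387}{2}$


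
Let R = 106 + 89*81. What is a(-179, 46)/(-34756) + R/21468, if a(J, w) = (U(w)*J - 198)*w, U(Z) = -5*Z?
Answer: -10051689269/186535452 ≈ -53.886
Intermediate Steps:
R = 7315 (R = 106 + 7209 = 7315)
a(J, w) = w*(-198 - 5*J*w) (a(J, w) = ((-5*w)*J - 198)*w = (-5*J*w - 198)*w = (-198 - 5*J*w)*w = w*(-198 - 5*J*w))
a(-179, 46)/(-34756) + R/21468 = (46*(-198 - 5*(-179)*46))/(-34756) + 7315/21468 = (46*(-198 + 41170))*(-1/34756) + 7315*(1/21468) = (46*40972)*(-1/34756) + 7315/21468 = 1884712*(-1/34756) + 7315/21468 = -471178/8689 + 7315/21468 = -10051689269/186535452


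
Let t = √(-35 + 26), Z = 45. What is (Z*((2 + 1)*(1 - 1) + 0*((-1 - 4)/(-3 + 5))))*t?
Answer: 0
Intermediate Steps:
t = 3*I (t = √(-9) = 3*I ≈ 3.0*I)
(Z*((2 + 1)*(1 - 1) + 0*((-1 - 4)/(-3 + 5))))*t = (45*((2 + 1)*(1 - 1) + 0*((-1 - 4)/(-3 + 5))))*(3*I) = (45*(3*0 + 0*(-5/2)))*(3*I) = (45*(0 + 0*(-5*½)))*(3*I) = (45*(0 + 0*(-5/2)))*(3*I) = (45*(0 + 0))*(3*I) = (45*0)*(3*I) = 0*(3*I) = 0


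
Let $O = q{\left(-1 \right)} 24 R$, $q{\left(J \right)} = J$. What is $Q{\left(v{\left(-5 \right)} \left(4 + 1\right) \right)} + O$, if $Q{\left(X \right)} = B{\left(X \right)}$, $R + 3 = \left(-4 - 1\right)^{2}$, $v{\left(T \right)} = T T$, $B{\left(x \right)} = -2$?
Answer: $-530$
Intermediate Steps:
$v{\left(T \right)} = T^{2}$
$R = 22$ ($R = -3 + \left(-4 - 1\right)^{2} = -3 + \left(-5\right)^{2} = -3 + 25 = 22$)
$Q{\left(X \right)} = -2$
$O = -528$ ($O = \left(-1\right) 24 \cdot 22 = \left(-24\right) 22 = -528$)
$Q{\left(v{\left(-5 \right)} \left(4 + 1\right) \right)} + O = -2 - 528 = -530$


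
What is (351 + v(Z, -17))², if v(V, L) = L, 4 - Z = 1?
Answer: 111556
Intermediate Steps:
Z = 3 (Z = 4 - 1*1 = 4 - 1 = 3)
(351 + v(Z, -17))² = (351 - 17)² = 334² = 111556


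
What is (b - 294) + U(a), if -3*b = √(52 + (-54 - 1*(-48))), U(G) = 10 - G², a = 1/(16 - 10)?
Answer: -10225/36 - √46/3 ≈ -286.29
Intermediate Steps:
a = ⅙ (a = 1/6 = ⅙ ≈ 0.16667)
b = -√46/3 (b = -√(52 + (-54 - 1*(-48)))/3 = -√(52 + (-54 + 48))/3 = -√(52 - 6)/3 = -√46/3 ≈ -2.2608)
(b - 294) + U(a) = (-√46/3 - 294) + (10 - (⅙)²) = (-294 - √46/3) + (10 - 1*1/36) = (-294 - √46/3) + (10 - 1/36) = (-294 - √46/3) + 359/36 = -10225/36 - √46/3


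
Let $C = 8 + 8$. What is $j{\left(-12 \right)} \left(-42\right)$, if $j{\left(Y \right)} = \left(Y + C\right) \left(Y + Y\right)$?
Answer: $4032$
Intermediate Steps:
$C = 16$
$j{\left(Y \right)} = 2 Y \left(16 + Y\right)$ ($j{\left(Y \right)} = \left(Y + 16\right) \left(Y + Y\right) = \left(16 + Y\right) 2 Y = 2 Y \left(16 + Y\right)$)
$j{\left(-12 \right)} \left(-42\right) = 2 \left(-12\right) \left(16 - 12\right) \left(-42\right) = 2 \left(-12\right) 4 \left(-42\right) = \left(-96\right) \left(-42\right) = 4032$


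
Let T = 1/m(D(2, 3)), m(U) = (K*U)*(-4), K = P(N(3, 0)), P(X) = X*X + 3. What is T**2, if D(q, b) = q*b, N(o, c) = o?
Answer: 1/82944 ≈ 1.2056e-5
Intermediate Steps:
P(X) = 3 + X**2 (P(X) = X**2 + 3 = 3 + X**2)
K = 12 (K = 3 + 3**2 = 3 + 9 = 12)
D(q, b) = b*q
m(U) = -48*U (m(U) = (12*U)*(-4) = -48*U)
T = -1/288 (T = 1/(-144*2) = 1/(-48*6) = 1/(-288) = -1/288 ≈ -0.0034722)
T**2 = (-1/288)**2 = 1/82944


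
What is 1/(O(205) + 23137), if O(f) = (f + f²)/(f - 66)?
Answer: 139/3258273 ≈ 4.2661e-5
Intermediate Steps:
O(f) = (f + f²)/(-66 + f)
1/(O(205) + 23137) = 1/(205*(1 + 205)/(-66 + 205) + 23137) = 1/(205*206/139 + 23137) = 1/(205*(1/139)*206 + 23137) = 1/(42230/139 + 23137) = 1/(3258273/139) = 139/3258273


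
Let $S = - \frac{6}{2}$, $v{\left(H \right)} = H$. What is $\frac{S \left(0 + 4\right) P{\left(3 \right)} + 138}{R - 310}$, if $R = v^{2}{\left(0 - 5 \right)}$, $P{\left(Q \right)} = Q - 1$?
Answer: $- \frac{2}{5} \approx -0.4$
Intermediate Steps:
$P{\left(Q \right)} = -1 + Q$
$S = -3$ ($S = \left(-6\right) \frac{1}{2} = -3$)
$R = 25$ ($R = \left(0 - 5\right)^{2} = \left(-5\right)^{2} = 25$)
$\frac{S \left(0 + 4\right) P{\left(3 \right)} + 138}{R - 310} = \frac{- 3 \left(0 + 4\right) \left(-1 + 3\right) + 138}{25 - 310} = \frac{\left(-3\right) 4 \cdot 2 + 138}{-285} = \left(\left(-12\right) 2 + 138\right) \left(- \frac{1}{285}\right) = \left(-24 + 138\right) \left(- \frac{1}{285}\right) = 114 \left(- \frac{1}{285}\right) = - \frac{2}{5}$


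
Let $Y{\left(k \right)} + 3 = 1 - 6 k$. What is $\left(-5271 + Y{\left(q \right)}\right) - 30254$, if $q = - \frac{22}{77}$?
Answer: $- \frac{248677}{7} \approx -35525.0$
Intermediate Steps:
$q = - \frac{2}{7}$ ($q = \left(-22\right) \frac{1}{77} = - \frac{2}{7} \approx -0.28571$)
$Y{\left(k \right)} = -2 - 6 k$ ($Y{\left(k \right)} = -3 - \left(-1 + 6 k\right) = -2 - 6 k$)
$\left(-5271 + Y{\left(q \right)}\right) - 30254 = \left(-5271 - \frac{2}{7}\right) - 30254 = - \frac{36899}{7} - 30254 = - \frac{248677}{7}$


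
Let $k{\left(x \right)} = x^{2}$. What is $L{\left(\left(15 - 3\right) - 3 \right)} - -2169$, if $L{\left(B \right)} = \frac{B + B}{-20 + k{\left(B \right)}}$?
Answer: $\frac{132327}{61} \approx 2169.3$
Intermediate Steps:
$L{\left(B \right)} = \frac{2 B}{-20 + B^{2}}$ ($L{\left(B \right)} = \frac{B + B}{-20 + B^{2}} = \frac{2 B}{-20 + B^{2}}$)
$L{\left(\left(15 - 3\right) - 3 \right)} - -2169 = \frac{2 \left(\left(15 - 3\right) - 3\right)}{-20 + \left(\left(15 - 3\right) - 3\right)^{2}} - -2169 = \frac{2 \left(12 - 3\right)}{-20 + \left(12 - 3\right)^{2}} + 2169 = 2 \cdot 9 \frac{1}{-20 + 9^{2}} + 2169 = 2 \cdot 9 \frac{1}{-20 + 81} + 2169 = 2 \cdot 9 \cdot \frac{1}{61} + 2169 = \frac{18}{61} + 2169 = \frac{132327}{61}$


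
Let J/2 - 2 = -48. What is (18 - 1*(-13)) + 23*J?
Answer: -2085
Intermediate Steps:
J = -92 (J = 4 + 2*(-48) = 4 - 96 = -92)
(18 - 1*(-13)) + 23*J = (18 - 1*(-13)) + 23*(-92) = (18 + 13) - 2116 = 31 - 2116 = -2085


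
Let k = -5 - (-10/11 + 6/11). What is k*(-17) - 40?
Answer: 427/11 ≈ 38.818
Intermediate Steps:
k = -51/11 (k = -5 - (-10*1/11 + 6*(1/11)) = -5 - (-10/11 + 6/11) = -5 - 1*(-4/11) = -5 + 4/11 = -51/11 ≈ -4.6364)
k*(-17) - 40 = -51/11*(-17) - 40 = 867/11 - 40 = 427/11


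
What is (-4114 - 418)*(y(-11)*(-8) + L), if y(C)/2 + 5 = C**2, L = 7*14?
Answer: 7967256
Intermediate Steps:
L = 98
y(C) = -10 + 2*C**2
(-4114 - 418)*(y(-11)*(-8) + L) = (-4114 - 418)*((-10 + 2*(-11)**2)*(-8) + 98) = -4532*((-10 + 2*121)*(-8) + 98) = -4532*((-10 + 242)*(-8) + 98) = -4532*(232*(-8) + 98) = -4532*(-1856 + 98) = -4532*(-1758) = 7967256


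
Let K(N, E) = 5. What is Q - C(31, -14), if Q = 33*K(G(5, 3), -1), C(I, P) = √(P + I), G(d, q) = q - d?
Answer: 165 - √17 ≈ 160.88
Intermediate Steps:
C(I, P) = √(I + P)
Q = 165 (Q = 33*5 = 165)
Q - C(31, -14) = 165 - √(31 - 14) = 165 - √17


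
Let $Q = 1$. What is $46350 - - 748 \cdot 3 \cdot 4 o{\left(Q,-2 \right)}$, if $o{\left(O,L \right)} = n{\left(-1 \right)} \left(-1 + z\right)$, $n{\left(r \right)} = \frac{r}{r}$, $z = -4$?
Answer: $1470$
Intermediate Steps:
$n{\left(r \right)} = 1$
$o{\left(O,L \right)} = -5$ ($o{\left(O,L \right)} = 1 \left(-1 - 4\right) = 1 \left(-5\right) = -5$)
$46350 - - 748 \cdot 3 \cdot 4 o{\left(Q,-2 \right)} = 46350 - - 748 \cdot 3 \cdot 4 \left(-5\right) = 46350 - - 748 \cdot 12 \left(-5\right) = 46350 - \left(-748\right) \left(-60\right) = 46350 - 44880 = 1470$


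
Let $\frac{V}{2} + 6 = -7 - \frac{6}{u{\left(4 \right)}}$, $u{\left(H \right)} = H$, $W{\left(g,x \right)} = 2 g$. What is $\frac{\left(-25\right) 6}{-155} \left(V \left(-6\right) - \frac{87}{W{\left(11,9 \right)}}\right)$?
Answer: $\frac{56115}{341} \approx 164.56$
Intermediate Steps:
$V = -29$ ($V = -12 + 2 \left(-7 - \frac{6}{4}\right) = -12 + 2 \left(-7 - \frac{3}{2}\right) = -12 + 2 \left(- \frac{17}{2}\right) = -12 - 17 = -29$)
$\frac{\left(-25\right) 6}{-155} \left(V \left(-6\right) - \frac{87}{W{\left(11,9 \right)}}\right) = \frac{\left(-25\right) 6}{-155} \left(\left(-29\right) \left(-6\right) - \frac{87}{2 \cdot 11}\right) = \left(-150\right) \left(- \frac{1}{155}\right) \left(174 - \frac{87}{22}\right) = \frac{30 \left(174 - \frac{87}{22}\right)}{31} = \frac{30}{31} \cdot \frac{3741}{22} = \frac{56115}{341}$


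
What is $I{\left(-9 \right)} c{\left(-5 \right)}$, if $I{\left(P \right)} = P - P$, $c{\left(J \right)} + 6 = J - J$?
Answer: $0$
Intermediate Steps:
$c{\left(J \right)} = -6$ ($c{\left(J \right)} = -6 + \left(J - J\right) = -6 + 0 = -6$)
$I{\left(P \right)} = 0$
$I{\left(-9 \right)} c{\left(-5 \right)} = 0 \left(-6\right) = 0$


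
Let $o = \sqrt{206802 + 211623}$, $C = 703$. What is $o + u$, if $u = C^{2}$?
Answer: $494209 + 5 \sqrt{16737} \approx 4.9486 \cdot 10^{5}$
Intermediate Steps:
$o = 5 \sqrt{16737}$ ($o = \sqrt{418425} = 5 \sqrt{16737} \approx 646.86$)
$u = 494209$ ($u = 703^{2} = 494209$)
$o + u = 5 \sqrt{16737} + 494209 = 494209 + 5 \sqrt{16737}$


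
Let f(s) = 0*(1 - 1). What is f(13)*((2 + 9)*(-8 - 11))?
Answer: 0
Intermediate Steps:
f(s) = 0 (f(s) = 0*0 = 0)
f(13)*((2 + 9)*(-8 - 11)) = 0*((2 + 9)*(-8 - 11)) = 0*(11*(-19)) = 0*(-209) = 0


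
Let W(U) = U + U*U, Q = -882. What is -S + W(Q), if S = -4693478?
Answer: 5470520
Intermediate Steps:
W(U) = U + U²
-S + W(Q) = -1*(-4693478) - 882*(1 - 882) = 4693478 - 882*(-881) = 4693478 + 777042 = 5470520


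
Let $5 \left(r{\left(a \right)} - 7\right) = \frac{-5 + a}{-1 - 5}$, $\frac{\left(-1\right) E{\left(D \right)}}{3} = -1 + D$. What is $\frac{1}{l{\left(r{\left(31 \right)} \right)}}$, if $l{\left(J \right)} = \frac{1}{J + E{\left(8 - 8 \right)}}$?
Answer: $\frac{137}{15} \approx 9.1333$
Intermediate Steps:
$E{\left(D \right)} = 3 - 3 D$ ($E{\left(D \right)} = - 3 \left(-1 + D\right) = 3 - 3 D$)
$r{\left(a \right)} = \frac{43}{6} - \frac{a}{30}$ ($r{\left(a \right)} = 7 + \frac{\left(-5 + a\right) \frac{1}{-1 - 5}}{5} = 7 + \frac{\left(-5 + a\right) \frac{1}{-6}}{5} = 7 + \frac{\left(-5 + a\right) \left(- \frac{1}{6}\right)}{5} = 7 + \frac{\frac{5}{6} - \frac{a}{6}}{5} = 7 - \left(- \frac{1}{6} + \frac{a}{30}\right) = \frac{43}{6} - \frac{a}{30}$)
$l{\left(J \right)} = \frac{1}{3 + J}$ ($l{\left(J \right)} = \frac{1}{J + \left(3 - 3 \left(8 - 8\right)\right)} = \frac{1}{J + \left(3 - 0\right)} = \frac{1}{J + \left(3 + 0\right)} = \frac{1}{J + 3} = \frac{1}{3 + J}$)
$\frac{1}{l{\left(r{\left(31 \right)} \right)}} = \frac{1}{\frac{1}{3 + \left(\frac{43}{6} - \frac{31}{30}\right)}} = \frac{1}{\frac{1}{3 + \frac{92}{15}}} = \frac{1}{\frac{1}{\frac{137}{15}}} = \frac{1}{\frac{15}{137}} = \frac{137}{15}$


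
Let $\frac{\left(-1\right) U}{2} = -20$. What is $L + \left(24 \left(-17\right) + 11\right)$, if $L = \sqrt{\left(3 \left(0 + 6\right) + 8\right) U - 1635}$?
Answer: $-397 + i \sqrt{595} \approx -397.0 + 24.393 i$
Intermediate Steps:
$U = 40$ ($U = \left(-2\right) \left(-20\right) = 40$)
$L = i \sqrt{595}$ ($L = \sqrt{\left(3 \left(0 + 6\right) + 8\right) 40 - 1635} = \sqrt{\left(3 \cdot 6 + 8\right) 40 - 1635} = \sqrt{\left(18 + 8\right) 40 - 1635} = \sqrt{26 \cdot 40 - 1635} = \sqrt{1040 - 1635} = \sqrt{-595} = i \sqrt{595} \approx 24.393 i$)
$L + \left(24 \left(-17\right) + 11\right) = i \sqrt{595} + \left(24 \left(-17\right) + 11\right) = i \sqrt{595} + \left(-408 + 11\right) = i \sqrt{595} - 397 = -397 + i \sqrt{595}$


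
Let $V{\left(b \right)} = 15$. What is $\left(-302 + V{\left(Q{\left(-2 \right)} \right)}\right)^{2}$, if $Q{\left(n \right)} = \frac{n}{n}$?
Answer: $82369$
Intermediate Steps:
$Q{\left(n \right)} = 1$
$\left(-302 + V{\left(Q{\left(-2 \right)} \right)}\right)^{2} = \left(-302 + 15\right)^{2} = \left(-287\right)^{2} = 82369$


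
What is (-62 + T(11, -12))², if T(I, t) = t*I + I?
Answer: 33489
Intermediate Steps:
T(I, t) = I + I*t (T(I, t) = I*t + I = I + I*t)
(-62 + T(11, -12))² = (-62 + 11*(1 - 12))² = (-62 + 11*(-11))² = (-62 - 121)² = (-183)² = 33489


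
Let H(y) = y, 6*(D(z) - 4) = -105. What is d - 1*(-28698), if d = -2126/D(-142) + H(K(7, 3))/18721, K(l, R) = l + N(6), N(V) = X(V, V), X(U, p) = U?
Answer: 14585494009/505467 ≈ 28855.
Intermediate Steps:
N(V) = V
D(z) = -27/2 (D(z) = 4 + (1/6)*(-105) = 4 - 35/2 = -27/2)
K(l, R) = 6 + l (K(l, R) = l + 6 = 6 + l)
d = 79602043/505467 (d = -2126/(-27/2) + (6 + 7)/18721 = -2126*(-2/27) + 13*(1/18721) = 4252/27 + 13/18721 = 79602043/505467 ≈ 157.48)
d - 1*(-28698) = 79602043/505467 - 1*(-28698) = 79602043/505467 + 28698 = 14585494009/505467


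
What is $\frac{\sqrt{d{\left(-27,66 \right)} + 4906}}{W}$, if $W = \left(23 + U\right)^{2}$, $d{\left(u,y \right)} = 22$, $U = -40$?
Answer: $\frac{8 \sqrt{77}}{289} \approx 0.24291$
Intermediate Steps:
$W = 289$ ($W = \left(23 - 40\right)^{2} = \left(-17\right)^{2} = 289$)
$\frac{\sqrt{d{\left(-27,66 \right)} + 4906}}{W} = \frac{\sqrt{22 + 4906}}{289} = \sqrt{4928} \cdot \frac{1}{289} = 8 \sqrt{77} \cdot \frac{1}{289} = \frac{8 \sqrt{77}}{289}$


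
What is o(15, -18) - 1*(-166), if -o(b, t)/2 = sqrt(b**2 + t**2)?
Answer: 166 - 6*sqrt(61) ≈ 119.14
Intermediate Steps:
o(b, t) = -2*sqrt(b**2 + t**2)
o(15, -18) - 1*(-166) = -2*sqrt(15**2 + (-18)**2) - 1*(-166) = -2*sqrt(225 + 324) + 166 = -6*sqrt(61) + 166 = 166 - 6*sqrt(61)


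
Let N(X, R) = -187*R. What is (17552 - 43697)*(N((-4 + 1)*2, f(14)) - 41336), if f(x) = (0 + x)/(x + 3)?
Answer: 1084756050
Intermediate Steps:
f(x) = x/(3 + x)
(17552 - 43697)*(N((-4 + 1)*2, f(14)) - 41336) = (17552 - 43697)*(-2618/(3 + 14) - 41336) = -26145*(-2618/17 - 41336) = -26145*(-187*14/17 - 41336) = -26145*(-154 - 41336) = -26145*(-41490) = 1084756050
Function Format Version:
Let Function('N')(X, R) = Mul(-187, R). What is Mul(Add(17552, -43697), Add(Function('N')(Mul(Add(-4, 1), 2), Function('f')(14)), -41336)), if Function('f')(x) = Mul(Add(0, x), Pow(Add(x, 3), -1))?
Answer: 1084756050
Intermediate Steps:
Function('f')(x) = Mul(x, Pow(Add(3, x), -1))
Mul(Add(17552, -43697), Add(Function('N')(Mul(Add(-4, 1), 2), Function('f')(14)), -41336)) = Mul(Add(17552, -43697), Add(Mul(-187, Mul(14, Pow(Add(3, 14), -1))), -41336)) = Mul(-26145, Add(Mul(-187, Mul(14, Pow(17, -1))), -41336)) = Mul(-26145, Add(Mul(-187, Mul(14, Rational(1, 17))), -41336)) = Mul(-26145, Add(Mul(-187, Rational(14, 17)), -41336)) = Mul(-26145, Add(-154, -41336)) = Mul(-26145, -41490) = 1084756050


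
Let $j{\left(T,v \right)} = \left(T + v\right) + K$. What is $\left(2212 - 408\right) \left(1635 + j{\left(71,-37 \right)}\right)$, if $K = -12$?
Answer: $2989228$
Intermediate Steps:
$j{\left(T,v \right)} = -12 + T + v$ ($j{\left(T,v \right)} = \left(T + v\right) - 12 = -12 + T + v$)
$\left(2212 - 408\right) \left(1635 + j{\left(71,-37 \right)}\right) = \left(2212 - 408\right) \left(1635 - -22\right) = 1804 \left(1635 + 22\right) = 1804 \cdot 1657 = 2989228$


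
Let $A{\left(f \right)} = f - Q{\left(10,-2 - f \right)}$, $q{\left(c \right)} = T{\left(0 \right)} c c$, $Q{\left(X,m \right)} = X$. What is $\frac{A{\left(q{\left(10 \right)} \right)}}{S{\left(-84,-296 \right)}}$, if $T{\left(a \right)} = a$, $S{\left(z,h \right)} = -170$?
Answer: $\frac{1}{17} \approx 0.058824$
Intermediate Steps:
$q{\left(c \right)} = 0$ ($q{\left(c \right)} = 0 c c = 0 c = 0$)
$A{\left(f \right)} = -10 + f$ ($A{\left(f \right)} = f - 10 = -10 + f$)
$\frac{A{\left(q{\left(10 \right)} \right)}}{S{\left(-84,-296 \right)}} = \frac{-10 + 0}{-170} = \left(-10\right) \left(- \frac{1}{170}\right) = \frac{1}{17}$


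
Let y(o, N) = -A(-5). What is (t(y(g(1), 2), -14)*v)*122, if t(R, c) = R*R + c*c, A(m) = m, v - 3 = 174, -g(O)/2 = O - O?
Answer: 4772274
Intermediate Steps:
g(O) = 0 (g(O) = -2*(O - O) = -2*0 = 0)
v = 177 (v = 3 + 174 = 177)
y(o, N) = 5 (y(o, N) = -1*(-5) = 5)
t(R, c) = R² + c²
(t(y(g(1), 2), -14)*v)*122 = ((5² + (-14)²)*177)*122 = ((25 + 196)*177)*122 = (221*177)*122 = 39117*122 = 4772274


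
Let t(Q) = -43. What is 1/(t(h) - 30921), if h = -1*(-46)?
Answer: -1/30964 ≈ -3.2296e-5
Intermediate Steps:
h = 46
1/(t(h) - 30921) = 1/(-43 - 30921) = 1/(-30964) = -1/30964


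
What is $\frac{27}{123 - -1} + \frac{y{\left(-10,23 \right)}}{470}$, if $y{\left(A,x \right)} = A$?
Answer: $\frac{1145}{5828} \approx 0.19647$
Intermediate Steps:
$\frac{27}{123 - -1} + \frac{y{\left(-10,23 \right)}}{470} = \frac{27}{123 - -1} - \frac{10}{470} = \frac{27}{123 + 1} - \frac{1}{47} = \frac{27}{124} - \frac{1}{47} = \frac{1145}{5828}$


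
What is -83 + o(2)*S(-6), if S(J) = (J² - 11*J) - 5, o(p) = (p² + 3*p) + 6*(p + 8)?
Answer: 6707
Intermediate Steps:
o(p) = 48 + p² + 9*p (o(p) = (p² + 3*p) + 6*(8 + p) = (p² + 3*p) + (48 + 6*p) = 48 + p² + 9*p)
S(J) = -5 + J² - 11*J
-83 + o(2)*S(-6) = -83 + (48 + 2² + 9*2)*(-5 + (-6)² - 11*(-6)) = -83 + (48 + 4 + 18)*(-5 + 36 + 66) = -83 + 70*97 = -83 + 6790 = 6707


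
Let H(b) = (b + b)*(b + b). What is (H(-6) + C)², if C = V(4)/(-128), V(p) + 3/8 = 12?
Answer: 21715853769/1048576 ≈ 20710.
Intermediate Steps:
H(b) = 4*b² (H(b) = (2*b)*(2*b) = 4*b²)
V(p) = 93/8 (V(p) = -3/8 + 12 = 93/8)
C = -93/1024 (C = (93/8)/(-128) = (93/8)*(-1/128) = -93/1024 ≈ -0.090820)
(H(-6) + C)² = (4*(-6)² - 93/1024)² = (4*36 - 93/1024)² = (144 - 93/1024)² = (147363/1024)² = 21715853769/1048576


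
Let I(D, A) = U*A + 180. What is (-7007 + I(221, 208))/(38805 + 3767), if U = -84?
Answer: -24299/42572 ≈ -0.57077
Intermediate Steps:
I(D, A) = 180 - 84*A (I(D, A) = -84*A + 180 = 180 - 84*A)
(-7007 + I(221, 208))/(38805 + 3767) = (-7007 + (180 - 84*208))/(38805 + 3767) = (-7007 + (180 - 17472))/42572 = (-7007 - 17292)*(1/42572) = -24299*1/42572 = -24299/42572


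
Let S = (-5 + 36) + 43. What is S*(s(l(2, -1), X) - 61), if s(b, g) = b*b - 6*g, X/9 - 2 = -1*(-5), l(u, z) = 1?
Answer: -32412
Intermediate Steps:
X = 63 (X = 18 + 9*(-1*(-5)) = 18 + 9*5 = 18 + 45 = 63)
S = 74 (S = 31 + 43 = 74)
s(b, g) = b² - 6*g
S*(s(l(2, -1), X) - 61) = 74*((1² - 6*63) - 61) = 74*((1 - 378) - 61) = 74*(-377 - 61) = 74*(-438) = -32412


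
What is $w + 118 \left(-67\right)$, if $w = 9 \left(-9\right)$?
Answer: $-7987$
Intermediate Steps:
$w = -81$
$w + 118 \left(-67\right) = -81 + 118 \left(-67\right) = -81 - 7906 = -7987$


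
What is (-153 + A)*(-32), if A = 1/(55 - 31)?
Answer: 14684/3 ≈ 4894.7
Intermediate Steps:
A = 1/24 ≈ 0.041667
(-153 + A)*(-32) = (-153 + 1/24)*(-32) = -3671/24*(-32) = 14684/3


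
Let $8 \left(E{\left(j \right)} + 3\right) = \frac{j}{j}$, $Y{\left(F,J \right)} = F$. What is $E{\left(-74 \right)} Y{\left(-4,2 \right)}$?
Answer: $\frac{23}{2} \approx 11.5$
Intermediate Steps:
$E{\left(j \right)} = - \frac{23}{8}$ ($E{\left(j \right)} = -3 + \frac{j \frac{1}{j}}{8} = -3 + \frac{1}{8} \cdot 1 = -3 + \frac{1}{8} = - \frac{23}{8}$)
$E{\left(-74 \right)} Y{\left(-4,2 \right)} = \left(- \frac{23}{8}\right) \left(-4\right) = \frac{23}{2}$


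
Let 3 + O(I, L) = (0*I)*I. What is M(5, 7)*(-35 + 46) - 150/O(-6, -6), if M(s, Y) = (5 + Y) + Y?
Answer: 259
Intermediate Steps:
O(I, L) = -3 (O(I, L) = -3 + (0*I)*I = -3 + 0*I = -3 + 0 = -3)
M(s, Y) = 5 + 2*Y
M(5, 7)*(-35 + 46) - 150/O(-6, -6) = (5 + 2*7)*(-35 + 46) - 150/(-3) = (5 + 14)*11 - 150*(-⅓) = 19*11 + 50 = 209 + 50 = 259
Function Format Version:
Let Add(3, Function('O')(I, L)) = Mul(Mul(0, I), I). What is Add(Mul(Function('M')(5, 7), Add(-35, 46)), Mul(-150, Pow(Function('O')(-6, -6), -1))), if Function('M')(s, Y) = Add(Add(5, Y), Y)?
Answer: 259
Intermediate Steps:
Function('O')(I, L) = -3 (Function('O')(I, L) = Add(-3, Mul(Mul(0, I), I)) = Add(-3, Mul(0, I)) = Add(-3, 0) = -3)
Function('M')(s, Y) = Add(5, Mul(2, Y))
Add(Mul(Function('M')(5, 7), Add(-35, 46)), Mul(-150, Pow(Function('O')(-6, -6), -1))) = Add(Mul(Add(5, Mul(2, 7)), Add(-35, 46)), Mul(-150, Pow(-3, -1))) = Add(Mul(Add(5, 14), 11), Mul(-150, Rational(-1, 3))) = Add(Mul(19, 11), 50) = Add(209, 50) = 259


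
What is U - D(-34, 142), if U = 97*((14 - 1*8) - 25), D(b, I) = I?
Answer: -1985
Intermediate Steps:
U = -1843 (U = 97*((14 - 8) - 25) = 97*(6 - 25) = 97*(-19) = -1843)
U - D(-34, 142) = -1843 - 1*142 = -1843 - 142 = -1985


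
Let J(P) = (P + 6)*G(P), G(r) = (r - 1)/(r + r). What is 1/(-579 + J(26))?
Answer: -13/7327 ≈ -0.0017743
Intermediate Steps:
G(r) = (-1 + r)/(2*r) (G(r) = (-1 + r)/((2*r)) = (-1 + r)*(1/(2*r)) = (-1 + r)/(2*r))
J(P) = (-1 + P)*(6 + P)/(2*P) (J(P) = (P + 6)*((-1 + P)/(2*P)) = (6 + P)*((-1 + P)/(2*P)) = (-1 + P)*(6 + P)/(2*P))
1/(-579 + J(26)) = 1/(-579 + (½)*(-1 + 26)*(6 + 26)/26) = 1/(-579 + (½)*(1/26)*25*32) = 1/(-579 + 200/13) = 1/(-7327/13) = -13/7327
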